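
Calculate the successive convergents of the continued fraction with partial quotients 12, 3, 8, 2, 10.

Using the convergent recurrence p_i = a_i*p_{i-1} + p_{i-2}, q_i = a_i*q_{i-1} + q_{i-2} with p_{-2}=0, p_{-1}=1, q_{-2}=1, q_{-1}=0:
  i=0: a_0=12, p_0 = 12*1 + 0 = 12, q_0 = 12*0 + 1 = 1.
  i=1: a_1=3, p_1 = 3*12 + 1 = 37, q_1 = 3*1 + 0 = 3.
  i=2: a_2=8, p_2 = 8*37 + 12 = 308, q_2 = 8*3 + 1 = 25.
  i=3: a_3=2, p_3 = 2*308 + 37 = 653, q_3 = 2*25 + 3 = 53.
  i=4: a_4=10, p_4 = 10*653 + 308 = 6838, q_4 = 10*53 + 25 = 555.

12/1, 37/3, 308/25, 653/53, 6838/555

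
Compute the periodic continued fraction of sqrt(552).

Write x_i = (sqrt(552) + m_i)/d_i with (m_0, d_0) = (0, 1). a_0 = floor(sqrt(552)) = 23, since 23^2 = 529 <= 552 < 576 = 24^2.
Iterate m_{i+1} = d_i*a_i - m_i, d_{i+1} = (552 - m_{i+1}^2)/d_i, a_{i+1} = floor((a_0 + m_{i+1})/d_{i+1}):
  m_1 = 1*23 - 0 = 23, d_1 = (552 - 23^2)/1 = 23/1 = 23, a_1 = floor((23 + 23)/23) = 2.
  m_2 = 23*2 - 23 = 23, d_2 = (552 - 23^2)/23 = 23/23 = 1, a_2 = floor((23 + 23)/1) = 46.
  m_3 = 1*46 - 23 = 23, d_3 = (552 - 23^2)/1 = 23/1 = 23: (m_3, d_3) = (m_1, d_1) = (23, 23), so from here the quotients repeat a_1, a_2; the period length is 2.
Hence the expansion of sqrt(552) is a_0 = 23 followed by the repeating block 2, 46 (period 2).

[23; (2, 46)]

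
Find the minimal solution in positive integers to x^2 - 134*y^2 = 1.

First expand sqrt(134) as a continued fraction. With x_i = (sqrt(134) + m_i)/d_i and (m_0, d_0) = (0, 1): a_0 = floor(sqrt(134)) = 11, since 11^2 = 121 <= 134 < 144 = 12^2.
Iterate m_{i+1} = d_i*a_i - m_i, d_{i+1} = (134 - m_{i+1}^2)/d_i, a_{i+1} = floor((a_0 + m_{i+1})/d_{i+1}):
  m_1 = 1*11 - 0 = 11, d_1 = (134 - 11^2)/1 = 13/1 = 13, a_1 = floor((11 + 11)/13) = 1.
  m_2 = 13*1 - 11 = 2, d_2 = (134 - 2^2)/13 = 130/13 = 10, a_2 = floor((11 + 2)/10) = 1.
  m_3 = 10*1 - 2 = 8, d_3 = (134 - 8^2)/10 = 70/10 = 7, a_3 = floor((11 + 8)/7) = 2.
  m_4 = 7*2 - 8 = 6, d_4 = (134 - 6^2)/7 = 98/7 = 14, a_4 = floor((11 + 6)/14) = 1.
  m_5 = 14*1 - 6 = 8, d_5 = (134 - 8^2)/14 = 70/14 = 5, a_5 = floor((11 + 8)/5) = 3.
  m_6 = 5*3 - 8 = 7, d_6 = (134 - 7^2)/5 = 85/5 = 17, a_6 = floor((11 + 7)/17) = 1.
  m_7 = 17*1 - 7 = 10, d_7 = (134 - 10^2)/17 = 34/17 = 2, a_7 = floor((11 + 10)/2) = 10.
  m_8 = 2*10 - 10 = 10, d_8 = (134 - 10^2)/2 = 34/2 = 17, a_8 = floor((11 + 10)/17) = 1.
  m_9 = 17*1 - 10 = 7, d_9 = (134 - 7^2)/17 = 85/17 = 5, a_9 = floor((11 + 7)/5) = 3.
  m_10 = 5*3 - 7 = 8, d_10 = (134 - 8^2)/5 = 70/5 = 14, a_10 = floor((11 + 8)/14) = 1.
  m_11 = 14*1 - 8 = 6, d_11 = (134 - 6^2)/14 = 98/14 = 7, a_11 = floor((11 + 6)/7) = 2.
  m_12 = 7*2 - 6 = 8, d_12 = (134 - 8^2)/7 = 70/7 = 10, a_12 = floor((11 + 8)/10) = 1.
  m_13 = 10*1 - 8 = 2, d_13 = (134 - 2^2)/10 = 130/10 = 13, a_13 = floor((11 + 2)/13) = 1.
  m_14 = 13*1 - 2 = 11, d_14 = (134 - 11^2)/13 = 13/13 = 1, a_14 = floor((11 + 11)/1) = 22.
  m_15 = 1*22 - 11 = 11, d_15 = (134 - 11^2)/1 = 13/1 = 13: (m_15, d_15) = (m_1, d_1) = (11, 13), so from here the quotients repeat a_1, ..., a_14; the period length is 14.
So sqrt(134) = [11; (1, 1, 2, 1, 3, 1, 10, 1, 3, 1, 2, 1, 1, 22)] with period length k = 14.
k is even, so the fundamental solution of x^2 - 134y^2 = 1 is (p_{k-1}, q_{k-1}) = (p_13, q_13); compute convergents through index 13.
Convergents (p_i = a_i*p_{i-1} + p_{i-2}, q_i = a_i*q_{i-1} + q_{i-2} with p_{-2}=0, p_{-1}=1, q_{-2}=1, q_{-1}=0):
  i=0: a_0=11, p_0 = 11*1 + 0 = 11, q_0 = 11*0 + 1 = 1.
  i=1: a_1=1, p_1 = 1*11 + 1 = 12, q_1 = 1*1 + 0 = 1.
  i=2: a_2=1, p_2 = 1*12 + 11 = 23, q_2 = 1*1 + 1 = 2.
  i=3: a_3=2, p_3 = 2*23 + 12 = 58, q_3 = 2*2 + 1 = 5.
  i=4: a_4=1, p_4 = 1*58 + 23 = 81, q_4 = 1*5 + 2 = 7.
  i=5: a_5=3, p_5 = 3*81 + 58 = 301, q_5 = 3*7 + 5 = 26.
  i=6: a_6=1, p_6 = 1*301 + 81 = 382, q_6 = 1*26 + 7 = 33.
  i=7: a_7=10, p_7 = 10*382 + 301 = 4121, q_7 = 10*33 + 26 = 356.
  i=8: a_8=1, p_8 = 1*4121 + 382 = 4503, q_8 = 1*356 + 33 = 389.
  i=9: a_9=3, p_9 = 3*4503 + 4121 = 17630, q_9 = 3*389 + 356 = 1523.
  i=10: a_10=1, p_10 = 1*17630 + 4503 = 22133, q_10 = 1*1523 + 389 = 1912.
  i=11: a_11=2, p_11 = 2*22133 + 17630 = 61896, q_11 = 2*1912 + 1523 = 5347.
  i=12: a_12=1, p_12 = 1*61896 + 22133 = 84029, q_12 = 1*5347 + 1912 = 7259.
  i=13: a_13=1, p_13 = 1*84029 + 61896 = 145925, q_13 = 1*7259 + 5347 = 12606.
Check: 145925^2 - 134*12606^2 = 21294105625 - 21294105624 = 1, so (x, y) = (145925, 12606) solves the equation, and by the theorem it is the least positive solution.

(x, y) = (145925, 12606)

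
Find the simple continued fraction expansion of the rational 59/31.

Run the Euclidean algorithm on 59 and 31; the successive quotients are the partial quotients a_0, a_1, ... (each step inverts the fractional part left over by the previous one):
  59 = 1*31 + 28, so a_0 = 1.
  31 = 1*28 + 3, so a_1 = 1.
  28 = 9*3 + 1, so a_2 = 9.
  3 = 3*1 + 0, so a_3 = 3.
The remainder reaches 0 after 4 divisions, so the expansion has 4 partial quotients, read off in order.

[1; 1, 9, 3]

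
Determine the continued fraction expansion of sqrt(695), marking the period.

Write x_i = (sqrt(695) + m_i)/d_i with (m_0, d_0) = (0, 1). a_0 = floor(sqrt(695)) = 26, since 26^2 = 676 <= 695 < 729 = 27^2.
Iterate m_{i+1} = d_i*a_i - m_i, d_{i+1} = (695 - m_{i+1}^2)/d_i, a_{i+1} = floor((a_0 + m_{i+1})/d_{i+1}):
  m_1 = 1*26 - 0 = 26, d_1 = (695 - 26^2)/1 = 19/1 = 19, a_1 = floor((26 + 26)/19) = 2.
  m_2 = 19*2 - 26 = 12, d_2 = (695 - 12^2)/19 = 551/19 = 29, a_2 = floor((26 + 12)/29) = 1.
  m_3 = 29*1 - 12 = 17, d_3 = (695 - 17^2)/29 = 406/29 = 14, a_3 = floor((26 + 17)/14) = 3.
  m_4 = 14*3 - 17 = 25, d_4 = (695 - 25^2)/14 = 70/14 = 5, a_4 = floor((26 + 25)/5) = 10.
  m_5 = 5*10 - 25 = 25, d_5 = (695 - 25^2)/5 = 70/5 = 14, a_5 = floor((26 + 25)/14) = 3.
  m_6 = 14*3 - 25 = 17, d_6 = (695 - 17^2)/14 = 406/14 = 29, a_6 = floor((26 + 17)/29) = 1.
  m_7 = 29*1 - 17 = 12, d_7 = (695 - 12^2)/29 = 551/29 = 19, a_7 = floor((26 + 12)/19) = 2.
  m_8 = 19*2 - 12 = 26, d_8 = (695 - 26^2)/19 = 19/19 = 1, a_8 = floor((26 + 26)/1) = 52.
  m_9 = 1*52 - 26 = 26, d_9 = (695 - 26^2)/1 = 19/1 = 19: (m_9, d_9) = (m_1, d_1) = (26, 19), so from here the quotients repeat a_1, ..., a_8; the period length is 8.
Hence the expansion of sqrt(695) is a_0 = 26 followed by the repeating block 2, 1, 3, 10, 3, 1, 2, 52 (period 8).

[26; (2, 1, 3, 10, 3, 1, 2, 52)]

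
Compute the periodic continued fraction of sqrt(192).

Write x_i = (sqrt(192) + m_i)/d_i with (m_0, d_0) = (0, 1). a_0 = floor(sqrt(192)) = 13, since 13^2 = 169 <= 192 < 196 = 14^2.
Iterate m_{i+1} = d_i*a_i - m_i, d_{i+1} = (192 - m_{i+1}^2)/d_i, a_{i+1} = floor((a_0 + m_{i+1})/d_{i+1}):
  m_1 = 1*13 - 0 = 13, d_1 = (192 - 13^2)/1 = 23/1 = 23, a_1 = floor((13 + 13)/23) = 1.
  m_2 = 23*1 - 13 = 10, d_2 = (192 - 10^2)/23 = 92/23 = 4, a_2 = floor((13 + 10)/4) = 5.
  m_3 = 4*5 - 10 = 10, d_3 = (192 - 10^2)/4 = 92/4 = 23, a_3 = floor((13 + 10)/23) = 1.
  m_4 = 23*1 - 10 = 13, d_4 = (192 - 13^2)/23 = 23/23 = 1, a_4 = floor((13 + 13)/1) = 26.
  m_5 = 1*26 - 13 = 13, d_5 = (192 - 13^2)/1 = 23/1 = 23: (m_5, d_5) = (m_1, d_1) = (13, 23), so from here the quotients repeat a_1, ..., a_4; the period length is 4.
Hence the expansion of sqrt(192) is a_0 = 13 followed by the repeating block 1, 5, 1, 26 (period 4).

[13; (1, 5, 1, 26)]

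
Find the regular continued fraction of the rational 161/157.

Run the Euclidean algorithm on 161 and 157; the successive quotients are the partial quotients a_0, a_1, ... (each step inverts the fractional part left over by the previous one):
  161 = 1*157 + 4, so a_0 = 1.
  157 = 39*4 + 1, so a_1 = 39.
  4 = 4*1 + 0, so a_2 = 4.
The remainder reaches 0 after 3 divisions, so the expansion has 3 partial quotients, read off in order.

[1; 39, 4]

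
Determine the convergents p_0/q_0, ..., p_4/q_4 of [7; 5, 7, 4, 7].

7/1, 36/5, 259/36, 1072/149, 7763/1079

Using the convergent recurrence p_i = a_i*p_{i-1} + p_{i-2}, q_i = a_i*q_{i-1} + q_{i-2} with p_{-2}=0, p_{-1}=1, q_{-2}=1, q_{-1}=0:
  i=0: a_0=7, p_0 = 7*1 + 0 = 7, q_0 = 7*0 + 1 = 1.
  i=1: a_1=5, p_1 = 5*7 + 1 = 36, q_1 = 5*1 + 0 = 5.
  i=2: a_2=7, p_2 = 7*36 + 7 = 259, q_2 = 7*5 + 1 = 36.
  i=3: a_3=4, p_3 = 4*259 + 36 = 1072, q_3 = 4*36 + 5 = 149.
  i=4: a_4=7, p_4 = 7*1072 + 259 = 7763, q_4 = 7*149 + 36 = 1079.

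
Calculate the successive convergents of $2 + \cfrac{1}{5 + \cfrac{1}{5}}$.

2/1, 11/5, 57/26

Using the convergent recurrence p_i = a_i*p_{i-1} + p_{i-2}, q_i = a_i*q_{i-1} + q_{i-2} with p_{-2}=0, p_{-1}=1, q_{-2}=1, q_{-1}=0:
  i=0: a_0=2, p_0 = 2*1 + 0 = 2, q_0 = 2*0 + 1 = 1.
  i=1: a_1=5, p_1 = 5*2 + 1 = 11, q_1 = 5*1 + 0 = 5.
  i=2: a_2=5, p_2 = 5*11 + 2 = 57, q_2 = 5*5 + 1 = 26.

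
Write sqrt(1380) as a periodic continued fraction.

[37; (6, 1, 2, 1, 6, 74)]

Write x_i = (sqrt(1380) + m_i)/d_i with (m_0, d_0) = (0, 1). a_0 = floor(sqrt(1380)) = 37, since 37^2 = 1369 <= 1380 < 1444 = 38^2.
Iterate m_{i+1} = d_i*a_i - m_i, d_{i+1} = (1380 - m_{i+1}^2)/d_i, a_{i+1} = floor((a_0 + m_{i+1})/d_{i+1}):
  m_1 = 1*37 - 0 = 37, d_1 = (1380 - 37^2)/1 = 11/1 = 11, a_1 = floor((37 + 37)/11) = 6.
  m_2 = 11*6 - 37 = 29, d_2 = (1380 - 29^2)/11 = 539/11 = 49, a_2 = floor((37 + 29)/49) = 1.
  m_3 = 49*1 - 29 = 20, d_3 = (1380 - 20^2)/49 = 980/49 = 20, a_3 = floor((37 + 20)/20) = 2.
  m_4 = 20*2 - 20 = 20, d_4 = (1380 - 20^2)/20 = 980/20 = 49, a_4 = floor((37 + 20)/49) = 1.
  m_5 = 49*1 - 20 = 29, d_5 = (1380 - 29^2)/49 = 539/49 = 11, a_5 = floor((37 + 29)/11) = 6.
  m_6 = 11*6 - 29 = 37, d_6 = (1380 - 37^2)/11 = 11/11 = 1, a_6 = floor((37 + 37)/1) = 74.
  m_7 = 1*74 - 37 = 37, d_7 = (1380 - 37^2)/1 = 11/1 = 11: (m_7, d_7) = (m_1, d_1) = (37, 11), so from here the quotients repeat a_1, ..., a_6; the period length is 6.
Hence the expansion of sqrt(1380) is a_0 = 37 followed by the repeating block 6, 1, 2, 1, 6, 74 (period 6).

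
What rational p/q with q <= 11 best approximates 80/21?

Expand x = 80/21 as a continued fraction with the Euclidean algorithm:
  80 = 3*21 + 17, so a_0 = 3.
  21 = 1*17 + 4, so a_1 = 1.
  17 = 4*4 + 1, so a_2 = 4.
  4 = 4*1 + 0, so a_3 = 4.
so x = [3; 1, 4, 4].
Convergents (p_i = a_i*p_{i-1} + p_{i-2}, q_i = a_i*q_{i-1} + q_{i-2} with p_{-2}=0, p_{-1}=1, q_{-2}=1, q_{-1}=0), until the denominator exceeds 11:
  i=0: a_0=3, p_0 = 3*1 + 0 = 3, q_0 = 3*0 + 1 = 1.
  i=1: a_1=1, p_1 = 1*3 + 1 = 4, q_1 = 1*1 + 0 = 1.
  i=2: a_2=4, p_2 = 4*4 + 3 = 19, q_2 = 4*1 + 1 = 5.
  i=3: a_3=4, p_3 = 4*19 + 4 = 80, q_3 = 4*5 + 1 = 21.
q_3 = 21 > 11, so the last convergent with denominator <= 11 is p_2/q_2 = 19/5.
The closest fraction with denominator <= 11 is either p_2/q_2 or the intermediate fraction (k*p_2 + p_1)/(k*q_2 + q_1) with the largest k >= 1 whose denominator stays <= 11; these approach x as k grows, and every other convergent or intermediate fraction in range is farther away.
Largest k: floor((11 - q_1)/q_2) = floor((11 - 1)/5) = 2.
That gives (2*19 + 4)/(2*5 + 1) = 42/11.
Compare the errors: |x - 19/5| = |80*5 - 19*21|/(21*5) = 1/105, and |x - 42/11| = |80*11 - 42*21|/(21*11) = 2/231.
Cross-multiplying, 2*105 = 210 < 231 = 1*231, so 2/231 is smaller: the intermediate fraction 42/11 is closer to x than 19/5.

42/11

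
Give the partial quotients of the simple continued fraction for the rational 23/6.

[3; 1, 5]

Run the Euclidean algorithm on 23 and 6; the successive quotients are the partial quotients a_0, a_1, ... (each step inverts the fractional part left over by the previous one):
  23 = 3*6 + 5, so a_0 = 3.
  6 = 1*5 + 1, so a_1 = 1.
  5 = 5*1 + 0, so a_2 = 5.
The remainder reaches 0 after 3 divisions, so the expansion has 3 partial quotients, read off in order.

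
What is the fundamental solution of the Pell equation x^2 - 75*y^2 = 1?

(x, y) = (26, 3)

First expand sqrt(75) as a continued fraction. With x_i = (sqrt(75) + m_i)/d_i and (m_0, d_0) = (0, 1): a_0 = floor(sqrt(75)) = 8, since 8^2 = 64 <= 75 < 81 = 9^2.
Iterate m_{i+1} = d_i*a_i - m_i, d_{i+1} = (75 - m_{i+1}^2)/d_i, a_{i+1} = floor((a_0 + m_{i+1})/d_{i+1}):
  m_1 = 1*8 - 0 = 8, d_1 = (75 - 8^2)/1 = 11/1 = 11, a_1 = floor((8 + 8)/11) = 1.
  m_2 = 11*1 - 8 = 3, d_2 = (75 - 3^2)/11 = 66/11 = 6, a_2 = floor((8 + 3)/6) = 1.
  m_3 = 6*1 - 3 = 3, d_3 = (75 - 3^2)/6 = 66/6 = 11, a_3 = floor((8 + 3)/11) = 1.
  m_4 = 11*1 - 3 = 8, d_4 = (75 - 8^2)/11 = 11/11 = 1, a_4 = floor((8 + 8)/1) = 16.
  m_5 = 1*16 - 8 = 8, d_5 = (75 - 8^2)/1 = 11/1 = 11: (m_5, d_5) = (m_1, d_1) = (8, 11), so from here the quotients repeat a_1, ..., a_4; the period length is 4.
So sqrt(75) = [8; (1, 1, 1, 16)] with period length k = 4.
k is even, so the fundamental solution of x^2 - 75y^2 = 1 is (p_{k-1}, q_{k-1}) = (p_3, q_3); compute convergents through index 3.
Convergents (p_i = a_i*p_{i-1} + p_{i-2}, q_i = a_i*q_{i-1} + q_{i-2} with p_{-2}=0, p_{-1}=1, q_{-2}=1, q_{-1}=0):
  i=0: a_0=8, p_0 = 8*1 + 0 = 8, q_0 = 8*0 + 1 = 1.
  i=1: a_1=1, p_1 = 1*8 + 1 = 9, q_1 = 1*1 + 0 = 1.
  i=2: a_2=1, p_2 = 1*9 + 8 = 17, q_2 = 1*1 + 1 = 2.
  i=3: a_3=1, p_3 = 1*17 + 9 = 26, q_3 = 1*2 + 1 = 3.
Check: 26^2 - 75*3^2 = 676 - 675 = 1, so (x, y) = (26, 3) solves the equation, and by the theorem it is the least positive solution.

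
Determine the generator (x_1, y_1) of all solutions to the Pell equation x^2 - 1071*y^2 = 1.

First expand sqrt(1071) as a continued fraction. With x_i = (sqrt(1071) + m_i)/d_i and (m_0, d_0) = (0, 1): a_0 = floor(sqrt(1071)) = 32, since 32^2 = 1024 <= 1071 < 1089 = 33^2.
Iterate m_{i+1} = d_i*a_i - m_i, d_{i+1} = (1071 - m_{i+1}^2)/d_i, a_{i+1} = floor((a_0 + m_{i+1})/d_{i+1}):
  m_1 = 1*32 - 0 = 32, d_1 = (1071 - 32^2)/1 = 47/1 = 47, a_1 = floor((32 + 32)/47) = 1.
  m_2 = 47*1 - 32 = 15, d_2 = (1071 - 15^2)/47 = 846/47 = 18, a_2 = floor((32 + 15)/18) = 2.
  m_3 = 18*2 - 15 = 21, d_3 = (1071 - 21^2)/18 = 630/18 = 35, a_3 = floor((32 + 21)/35) = 1.
  m_4 = 35*1 - 21 = 14, d_4 = (1071 - 14^2)/35 = 875/35 = 25, a_4 = floor((32 + 14)/25) = 1.
  m_5 = 25*1 - 14 = 11, d_5 = (1071 - 11^2)/25 = 950/25 = 38, a_5 = floor((32 + 11)/38) = 1.
  m_6 = 38*1 - 11 = 27, d_6 = (1071 - 27^2)/38 = 342/38 = 9, a_6 = floor((32 + 27)/9) = 6.
  m_7 = 9*6 - 27 = 27, d_7 = (1071 - 27^2)/9 = 342/9 = 38, a_7 = floor((32 + 27)/38) = 1.
  m_8 = 38*1 - 27 = 11, d_8 = (1071 - 11^2)/38 = 950/38 = 25, a_8 = floor((32 + 11)/25) = 1.
  m_9 = 25*1 - 11 = 14, d_9 = (1071 - 14^2)/25 = 875/25 = 35, a_9 = floor((32 + 14)/35) = 1.
  m_10 = 35*1 - 14 = 21, d_10 = (1071 - 21^2)/35 = 630/35 = 18, a_10 = floor((32 + 21)/18) = 2.
  m_11 = 18*2 - 21 = 15, d_11 = (1071 - 15^2)/18 = 846/18 = 47, a_11 = floor((32 + 15)/47) = 1.
  m_12 = 47*1 - 15 = 32, d_12 = (1071 - 32^2)/47 = 47/47 = 1, a_12 = floor((32 + 32)/1) = 64.
  m_13 = 1*64 - 32 = 32, d_13 = (1071 - 32^2)/1 = 47/1 = 47: (m_13, d_13) = (m_1, d_1) = (32, 47), so from here the quotients repeat a_1, ..., a_12; the period length is 12.
So sqrt(1071) = [32; (1, 2, 1, 1, 1, 6, 1, 1, 1, 2, 1, 64)] with period length k = 12.
k is even, so the fundamental solution of x^2 - 1071y^2 = 1 is (p_{k-1}, q_{k-1}) = (p_11, q_11); compute convergents through index 11.
Convergents (p_i = a_i*p_{i-1} + p_{i-2}, q_i = a_i*q_{i-1} + q_{i-2} with p_{-2}=0, p_{-1}=1, q_{-2}=1, q_{-1}=0):
  i=0: a_0=32, p_0 = 32*1 + 0 = 32, q_0 = 32*0 + 1 = 1.
  i=1: a_1=1, p_1 = 1*32 + 1 = 33, q_1 = 1*1 + 0 = 1.
  i=2: a_2=2, p_2 = 2*33 + 32 = 98, q_2 = 2*1 + 1 = 3.
  i=3: a_3=1, p_3 = 1*98 + 33 = 131, q_3 = 1*3 + 1 = 4.
  i=4: a_4=1, p_4 = 1*131 + 98 = 229, q_4 = 1*4 + 3 = 7.
  i=5: a_5=1, p_5 = 1*229 + 131 = 360, q_5 = 1*7 + 4 = 11.
  i=6: a_6=6, p_6 = 6*360 + 229 = 2389, q_6 = 6*11 + 7 = 73.
  i=7: a_7=1, p_7 = 1*2389 + 360 = 2749, q_7 = 1*73 + 11 = 84.
  i=8: a_8=1, p_8 = 1*2749 + 2389 = 5138, q_8 = 1*84 + 73 = 157.
  i=9: a_9=1, p_9 = 1*5138 + 2749 = 7887, q_9 = 1*157 + 84 = 241.
  i=10: a_10=2, p_10 = 2*7887 + 5138 = 20912, q_10 = 2*241 + 157 = 639.
  i=11: a_11=1, p_11 = 1*20912 + 7887 = 28799, q_11 = 1*639 + 241 = 880.
Check: 28799^2 - 1071*880^2 = 829382401 - 829382400 = 1, so (x, y) = (28799, 880) solves the equation, and by the theorem it is the least positive solution.

(x, y) = (28799, 880)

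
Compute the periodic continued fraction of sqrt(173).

[13; (6, 1, 1, 6, 26)]

Write x_i = (sqrt(173) + m_i)/d_i with (m_0, d_0) = (0, 1). a_0 = floor(sqrt(173)) = 13, since 13^2 = 169 <= 173 < 196 = 14^2.
Iterate m_{i+1} = d_i*a_i - m_i, d_{i+1} = (173 - m_{i+1}^2)/d_i, a_{i+1} = floor((a_0 + m_{i+1})/d_{i+1}):
  m_1 = 1*13 - 0 = 13, d_1 = (173 - 13^2)/1 = 4/1 = 4, a_1 = floor((13 + 13)/4) = 6.
  m_2 = 4*6 - 13 = 11, d_2 = (173 - 11^2)/4 = 52/4 = 13, a_2 = floor((13 + 11)/13) = 1.
  m_3 = 13*1 - 11 = 2, d_3 = (173 - 2^2)/13 = 169/13 = 13, a_3 = floor((13 + 2)/13) = 1.
  m_4 = 13*1 - 2 = 11, d_4 = (173 - 11^2)/13 = 52/13 = 4, a_4 = floor((13 + 11)/4) = 6.
  m_5 = 4*6 - 11 = 13, d_5 = (173 - 13^2)/4 = 4/4 = 1, a_5 = floor((13 + 13)/1) = 26.
  m_6 = 1*26 - 13 = 13, d_6 = (173 - 13^2)/1 = 4/1 = 4: (m_6, d_6) = (m_1, d_1) = (13, 4), so from here the quotients repeat a_1, ..., a_5; the period length is 5.
Hence the expansion of sqrt(173) is a_0 = 13 followed by the repeating block 6, 1, 1, 6, 26 (period 5).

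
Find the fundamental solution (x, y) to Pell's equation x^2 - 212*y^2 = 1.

(x, y) = (66249, 4550)

First expand sqrt(212) as a continued fraction. With x_i = (sqrt(212) + m_i)/d_i and (m_0, d_0) = (0, 1): a_0 = floor(sqrt(212)) = 14, since 14^2 = 196 <= 212 < 225 = 15^2.
Iterate m_{i+1} = d_i*a_i - m_i, d_{i+1} = (212 - m_{i+1}^2)/d_i, a_{i+1} = floor((a_0 + m_{i+1})/d_{i+1}):
  m_1 = 1*14 - 0 = 14, d_1 = (212 - 14^2)/1 = 16/1 = 16, a_1 = floor((14 + 14)/16) = 1.
  m_2 = 16*1 - 14 = 2, d_2 = (212 - 2^2)/16 = 208/16 = 13, a_2 = floor((14 + 2)/13) = 1.
  m_3 = 13*1 - 2 = 11, d_3 = (212 - 11^2)/13 = 91/13 = 7, a_3 = floor((14 + 11)/7) = 3.
  m_4 = 7*3 - 11 = 10, d_4 = (212 - 10^2)/7 = 112/7 = 16, a_4 = floor((14 + 10)/16) = 1.
  m_5 = 16*1 - 10 = 6, d_5 = (212 - 6^2)/16 = 176/16 = 11, a_5 = floor((14 + 6)/11) = 1.
  m_6 = 11*1 - 6 = 5, d_6 = (212 - 5^2)/11 = 187/11 = 17, a_6 = floor((14 + 5)/17) = 1.
  m_7 = 17*1 - 5 = 12, d_7 = (212 - 12^2)/17 = 68/17 = 4, a_7 = floor((14 + 12)/4) = 6.
  m_8 = 4*6 - 12 = 12, d_8 = (212 - 12^2)/4 = 68/4 = 17, a_8 = floor((14 + 12)/17) = 1.
  m_9 = 17*1 - 12 = 5, d_9 = (212 - 5^2)/17 = 187/17 = 11, a_9 = floor((14 + 5)/11) = 1.
  m_10 = 11*1 - 5 = 6, d_10 = (212 - 6^2)/11 = 176/11 = 16, a_10 = floor((14 + 6)/16) = 1.
  m_11 = 16*1 - 6 = 10, d_11 = (212 - 10^2)/16 = 112/16 = 7, a_11 = floor((14 + 10)/7) = 3.
  m_12 = 7*3 - 10 = 11, d_12 = (212 - 11^2)/7 = 91/7 = 13, a_12 = floor((14 + 11)/13) = 1.
  m_13 = 13*1 - 11 = 2, d_13 = (212 - 2^2)/13 = 208/13 = 16, a_13 = floor((14 + 2)/16) = 1.
  m_14 = 16*1 - 2 = 14, d_14 = (212 - 14^2)/16 = 16/16 = 1, a_14 = floor((14 + 14)/1) = 28.
  m_15 = 1*28 - 14 = 14, d_15 = (212 - 14^2)/1 = 16/1 = 16: (m_15, d_15) = (m_1, d_1) = (14, 16), so from here the quotients repeat a_1, ..., a_14; the period length is 14.
So sqrt(212) = [14; (1, 1, 3, 1, 1, 1, 6, 1, 1, 1, 3, 1, 1, 28)] with period length k = 14.
k is even, so the fundamental solution of x^2 - 212y^2 = 1 is (p_{k-1}, q_{k-1}) = (p_13, q_13); compute convergents through index 13.
Convergents (p_i = a_i*p_{i-1} + p_{i-2}, q_i = a_i*q_{i-1} + q_{i-2} with p_{-2}=0, p_{-1}=1, q_{-2}=1, q_{-1}=0):
  i=0: a_0=14, p_0 = 14*1 + 0 = 14, q_0 = 14*0 + 1 = 1.
  i=1: a_1=1, p_1 = 1*14 + 1 = 15, q_1 = 1*1 + 0 = 1.
  i=2: a_2=1, p_2 = 1*15 + 14 = 29, q_2 = 1*1 + 1 = 2.
  i=3: a_3=3, p_3 = 3*29 + 15 = 102, q_3 = 3*2 + 1 = 7.
  i=4: a_4=1, p_4 = 1*102 + 29 = 131, q_4 = 1*7 + 2 = 9.
  i=5: a_5=1, p_5 = 1*131 + 102 = 233, q_5 = 1*9 + 7 = 16.
  i=6: a_6=1, p_6 = 1*233 + 131 = 364, q_6 = 1*16 + 9 = 25.
  i=7: a_7=6, p_7 = 6*364 + 233 = 2417, q_7 = 6*25 + 16 = 166.
  i=8: a_8=1, p_8 = 1*2417 + 364 = 2781, q_8 = 1*166 + 25 = 191.
  i=9: a_9=1, p_9 = 1*2781 + 2417 = 5198, q_9 = 1*191 + 166 = 357.
  i=10: a_10=1, p_10 = 1*5198 + 2781 = 7979, q_10 = 1*357 + 191 = 548.
  i=11: a_11=3, p_11 = 3*7979 + 5198 = 29135, q_11 = 3*548 + 357 = 2001.
  i=12: a_12=1, p_12 = 1*29135 + 7979 = 37114, q_12 = 1*2001 + 548 = 2549.
  i=13: a_13=1, p_13 = 1*37114 + 29135 = 66249, q_13 = 1*2549 + 2001 = 4550.
Check: 66249^2 - 212*4550^2 = 4388930001 - 4388930000 = 1, so (x, y) = (66249, 4550) solves the equation, and by the theorem it is the least positive solution.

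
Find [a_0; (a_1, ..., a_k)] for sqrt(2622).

Write x_i = (sqrt(2622) + m_i)/d_i with (m_0, d_0) = (0, 1). a_0 = floor(sqrt(2622)) = 51, since 51^2 = 2601 <= 2622 < 2704 = 52^2.
Iterate m_{i+1} = d_i*a_i - m_i, d_{i+1} = (2622 - m_{i+1}^2)/d_i, a_{i+1} = floor((a_0 + m_{i+1})/d_{i+1}):
  m_1 = 1*51 - 0 = 51, d_1 = (2622 - 51^2)/1 = 21/1 = 21, a_1 = floor((51 + 51)/21) = 4.
  m_2 = 21*4 - 51 = 33, d_2 = (2622 - 33^2)/21 = 1533/21 = 73, a_2 = floor((51 + 33)/73) = 1.
  m_3 = 73*1 - 33 = 40, d_3 = (2622 - 40^2)/73 = 1022/73 = 14, a_3 = floor((51 + 40)/14) = 6.
  m_4 = 14*6 - 40 = 44, d_4 = (2622 - 44^2)/14 = 686/14 = 49, a_4 = floor((51 + 44)/49) = 1.
  m_5 = 49*1 - 44 = 5, d_5 = (2622 - 5^2)/49 = 2597/49 = 53, a_5 = floor((51 + 5)/53) = 1.
  m_6 = 53*1 - 5 = 48, d_6 = (2622 - 48^2)/53 = 318/53 = 6, a_6 = floor((51 + 48)/6) = 16.
  m_7 = 6*16 - 48 = 48, d_7 = (2622 - 48^2)/6 = 318/6 = 53, a_7 = floor((51 + 48)/53) = 1.
  m_8 = 53*1 - 48 = 5, d_8 = (2622 - 5^2)/53 = 2597/53 = 49, a_8 = floor((51 + 5)/49) = 1.
  m_9 = 49*1 - 5 = 44, d_9 = (2622 - 44^2)/49 = 686/49 = 14, a_9 = floor((51 + 44)/14) = 6.
  m_10 = 14*6 - 44 = 40, d_10 = (2622 - 40^2)/14 = 1022/14 = 73, a_10 = floor((51 + 40)/73) = 1.
  m_11 = 73*1 - 40 = 33, d_11 = (2622 - 33^2)/73 = 1533/73 = 21, a_11 = floor((51 + 33)/21) = 4.
  m_12 = 21*4 - 33 = 51, d_12 = (2622 - 51^2)/21 = 21/21 = 1, a_12 = floor((51 + 51)/1) = 102.
  m_13 = 1*102 - 51 = 51, d_13 = (2622 - 51^2)/1 = 21/1 = 21: (m_13, d_13) = (m_1, d_1) = (51, 21), so from here the quotients repeat a_1, ..., a_12; the period length is 12.
Hence the expansion of sqrt(2622) is a_0 = 51 followed by the repeating block 4, 1, 6, 1, 1, 16, 1, 1, 6, 1, 4, 102 (period 12).

[51; (4, 1, 6, 1, 1, 16, 1, 1, 6, 1, 4, 102)]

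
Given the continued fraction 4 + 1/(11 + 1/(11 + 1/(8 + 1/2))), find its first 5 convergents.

4/1, 45/11, 499/122, 4037/987, 8573/2096

Using the convergent recurrence p_i = a_i*p_{i-1} + p_{i-2}, q_i = a_i*q_{i-1} + q_{i-2} with p_{-2}=0, p_{-1}=1, q_{-2}=1, q_{-1}=0:
  i=0: a_0=4, p_0 = 4*1 + 0 = 4, q_0 = 4*0 + 1 = 1.
  i=1: a_1=11, p_1 = 11*4 + 1 = 45, q_1 = 11*1 + 0 = 11.
  i=2: a_2=11, p_2 = 11*45 + 4 = 499, q_2 = 11*11 + 1 = 122.
  i=3: a_3=8, p_3 = 8*499 + 45 = 4037, q_3 = 8*122 + 11 = 987.
  i=4: a_4=2, p_4 = 2*4037 + 499 = 8573, q_4 = 2*987 + 122 = 2096.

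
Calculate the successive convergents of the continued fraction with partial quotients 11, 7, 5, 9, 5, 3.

11/1, 78/7, 401/36, 3687/331, 18836/1691, 60195/5404

Using the convergent recurrence p_i = a_i*p_{i-1} + p_{i-2}, q_i = a_i*q_{i-1} + q_{i-2} with p_{-2}=0, p_{-1}=1, q_{-2}=1, q_{-1}=0:
  i=0: a_0=11, p_0 = 11*1 + 0 = 11, q_0 = 11*0 + 1 = 1.
  i=1: a_1=7, p_1 = 7*11 + 1 = 78, q_1 = 7*1 + 0 = 7.
  i=2: a_2=5, p_2 = 5*78 + 11 = 401, q_2 = 5*7 + 1 = 36.
  i=3: a_3=9, p_3 = 9*401 + 78 = 3687, q_3 = 9*36 + 7 = 331.
  i=4: a_4=5, p_4 = 5*3687 + 401 = 18836, q_4 = 5*331 + 36 = 1691.
  i=5: a_5=3, p_5 = 3*18836 + 3687 = 60195, q_5 = 3*1691 + 331 = 5404.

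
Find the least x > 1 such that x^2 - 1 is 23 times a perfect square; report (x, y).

First expand sqrt(23) as a continued fraction. With x_i = (sqrt(23) + m_i)/d_i and (m_0, d_0) = (0, 1): a_0 = floor(sqrt(23)) = 4, since 4^2 = 16 <= 23 < 25 = 5^2.
Iterate m_{i+1} = d_i*a_i - m_i, d_{i+1} = (23 - m_{i+1}^2)/d_i, a_{i+1} = floor((a_0 + m_{i+1})/d_{i+1}):
  m_1 = 1*4 - 0 = 4, d_1 = (23 - 4^2)/1 = 7/1 = 7, a_1 = floor((4 + 4)/7) = 1.
  m_2 = 7*1 - 4 = 3, d_2 = (23 - 3^2)/7 = 14/7 = 2, a_2 = floor((4 + 3)/2) = 3.
  m_3 = 2*3 - 3 = 3, d_3 = (23 - 3^2)/2 = 14/2 = 7, a_3 = floor((4 + 3)/7) = 1.
  m_4 = 7*1 - 3 = 4, d_4 = (23 - 4^2)/7 = 7/7 = 1, a_4 = floor((4 + 4)/1) = 8.
  m_5 = 1*8 - 4 = 4, d_5 = (23 - 4^2)/1 = 7/1 = 7: (m_5, d_5) = (m_1, d_1) = (4, 7), so from here the quotients repeat a_1, ..., a_4; the period length is 4.
So sqrt(23) = [4; (1, 3, 1, 8)] with period length k = 4.
k is even, so the fundamental solution of x^2 - 23y^2 = 1 is (p_{k-1}, q_{k-1}) = (p_3, q_3); compute convergents through index 3.
Convergents (p_i = a_i*p_{i-1} + p_{i-2}, q_i = a_i*q_{i-1} + q_{i-2} with p_{-2}=0, p_{-1}=1, q_{-2}=1, q_{-1}=0):
  i=0: a_0=4, p_0 = 4*1 + 0 = 4, q_0 = 4*0 + 1 = 1.
  i=1: a_1=1, p_1 = 1*4 + 1 = 5, q_1 = 1*1 + 0 = 1.
  i=2: a_2=3, p_2 = 3*5 + 4 = 19, q_2 = 3*1 + 1 = 4.
  i=3: a_3=1, p_3 = 1*19 + 5 = 24, q_3 = 1*4 + 1 = 5.
Check: 24^2 - 23*5^2 = 576 - 575 = 1, so (x, y) = (24, 5) solves the equation, and by the theorem it is the least positive solution.

(x, y) = (24, 5)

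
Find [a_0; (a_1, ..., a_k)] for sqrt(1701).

[41; (4, 8, 1, 10, 1, 8, 4, 82)]

Write x_i = (sqrt(1701) + m_i)/d_i with (m_0, d_0) = (0, 1). a_0 = floor(sqrt(1701)) = 41, since 41^2 = 1681 <= 1701 < 1764 = 42^2.
Iterate m_{i+1} = d_i*a_i - m_i, d_{i+1} = (1701 - m_{i+1}^2)/d_i, a_{i+1} = floor((a_0 + m_{i+1})/d_{i+1}):
  m_1 = 1*41 - 0 = 41, d_1 = (1701 - 41^2)/1 = 20/1 = 20, a_1 = floor((41 + 41)/20) = 4.
  m_2 = 20*4 - 41 = 39, d_2 = (1701 - 39^2)/20 = 180/20 = 9, a_2 = floor((41 + 39)/9) = 8.
  m_3 = 9*8 - 39 = 33, d_3 = (1701 - 33^2)/9 = 612/9 = 68, a_3 = floor((41 + 33)/68) = 1.
  m_4 = 68*1 - 33 = 35, d_4 = (1701 - 35^2)/68 = 476/68 = 7, a_4 = floor((41 + 35)/7) = 10.
  m_5 = 7*10 - 35 = 35, d_5 = (1701 - 35^2)/7 = 476/7 = 68, a_5 = floor((41 + 35)/68) = 1.
  m_6 = 68*1 - 35 = 33, d_6 = (1701 - 33^2)/68 = 612/68 = 9, a_6 = floor((41 + 33)/9) = 8.
  m_7 = 9*8 - 33 = 39, d_7 = (1701 - 39^2)/9 = 180/9 = 20, a_7 = floor((41 + 39)/20) = 4.
  m_8 = 20*4 - 39 = 41, d_8 = (1701 - 41^2)/20 = 20/20 = 1, a_8 = floor((41 + 41)/1) = 82.
  m_9 = 1*82 - 41 = 41, d_9 = (1701 - 41^2)/1 = 20/1 = 20: (m_9, d_9) = (m_1, d_1) = (41, 20), so from here the quotients repeat a_1, ..., a_8; the period length is 8.
Hence the expansion of sqrt(1701) is a_0 = 41 followed by the repeating block 4, 8, 1, 10, 1, 8, 4, 82 (period 8).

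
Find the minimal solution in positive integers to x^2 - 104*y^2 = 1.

(x, y) = (51, 5)

First expand sqrt(104) as a continued fraction. With x_i = (sqrt(104) + m_i)/d_i and (m_0, d_0) = (0, 1): a_0 = floor(sqrt(104)) = 10, since 10^2 = 100 <= 104 < 121 = 11^2.
Iterate m_{i+1} = d_i*a_i - m_i, d_{i+1} = (104 - m_{i+1}^2)/d_i, a_{i+1} = floor((a_0 + m_{i+1})/d_{i+1}):
  m_1 = 1*10 - 0 = 10, d_1 = (104 - 10^2)/1 = 4/1 = 4, a_1 = floor((10 + 10)/4) = 5.
  m_2 = 4*5 - 10 = 10, d_2 = (104 - 10^2)/4 = 4/4 = 1, a_2 = floor((10 + 10)/1) = 20.
  m_3 = 1*20 - 10 = 10, d_3 = (104 - 10^2)/1 = 4/1 = 4: (m_3, d_3) = (m_1, d_1) = (10, 4), so from here the quotients repeat a_1, a_2; the period length is 2.
So sqrt(104) = [10; (5, 20)] with period length k = 2.
k is even, so the fundamental solution of x^2 - 104y^2 = 1 is (p_{k-1}, q_{k-1}) = (p_1, q_1); compute convergents through index 1.
Convergents (p_i = a_i*p_{i-1} + p_{i-2}, q_i = a_i*q_{i-1} + q_{i-2} with p_{-2}=0, p_{-1}=1, q_{-2}=1, q_{-1}=0):
  i=0: a_0=10, p_0 = 10*1 + 0 = 10, q_0 = 10*0 + 1 = 1.
  i=1: a_1=5, p_1 = 5*10 + 1 = 51, q_1 = 5*1 + 0 = 5.
Check: 51^2 - 104*5^2 = 2601 - 2600 = 1, so (x, y) = (51, 5) solves the equation, and by the theorem it is the least positive solution.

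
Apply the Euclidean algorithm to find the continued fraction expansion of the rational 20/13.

[1; 1, 1, 6]

Run the Euclidean algorithm on 20 and 13; the successive quotients are the partial quotients a_0, a_1, ... (each step inverts the fractional part left over by the previous one):
  20 = 1*13 + 7, so a_0 = 1.
  13 = 1*7 + 6, so a_1 = 1.
  7 = 1*6 + 1, so a_2 = 1.
  6 = 6*1 + 0, so a_3 = 6.
The remainder reaches 0 after 4 divisions, so the expansion has 4 partial quotients, read off in order.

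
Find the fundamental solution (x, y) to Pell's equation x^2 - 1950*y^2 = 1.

First expand sqrt(1950) as a continued fraction. With x_i = (sqrt(1950) + m_i)/d_i and (m_0, d_0) = (0, 1): a_0 = floor(sqrt(1950)) = 44, since 44^2 = 1936 <= 1950 < 2025 = 45^2.
Iterate m_{i+1} = d_i*a_i - m_i, d_{i+1} = (1950 - m_{i+1}^2)/d_i, a_{i+1} = floor((a_0 + m_{i+1})/d_{i+1}):
  m_1 = 1*44 - 0 = 44, d_1 = (1950 - 44^2)/1 = 14/1 = 14, a_1 = floor((44 + 44)/14) = 6.
  m_2 = 14*6 - 44 = 40, d_2 = (1950 - 40^2)/14 = 350/14 = 25, a_2 = floor((44 + 40)/25) = 3.
  m_3 = 25*3 - 40 = 35, d_3 = (1950 - 35^2)/25 = 725/25 = 29, a_3 = floor((44 + 35)/29) = 2.
  m_4 = 29*2 - 35 = 23, d_4 = (1950 - 23^2)/29 = 1421/29 = 49, a_4 = floor((44 + 23)/49) = 1.
  m_5 = 49*1 - 23 = 26, d_5 = (1950 - 26^2)/49 = 1274/49 = 26, a_5 = floor((44 + 26)/26) = 2.
  m_6 = 26*2 - 26 = 26, d_6 = (1950 - 26^2)/26 = 1274/26 = 49, a_6 = floor((44 + 26)/49) = 1.
  m_7 = 49*1 - 26 = 23, d_7 = (1950 - 23^2)/49 = 1421/49 = 29, a_7 = floor((44 + 23)/29) = 2.
  m_8 = 29*2 - 23 = 35, d_8 = (1950 - 35^2)/29 = 725/29 = 25, a_8 = floor((44 + 35)/25) = 3.
  m_9 = 25*3 - 35 = 40, d_9 = (1950 - 40^2)/25 = 350/25 = 14, a_9 = floor((44 + 40)/14) = 6.
  m_10 = 14*6 - 40 = 44, d_10 = (1950 - 44^2)/14 = 14/14 = 1, a_10 = floor((44 + 44)/1) = 88.
  m_11 = 1*88 - 44 = 44, d_11 = (1950 - 44^2)/1 = 14/1 = 14: (m_11, d_11) = (m_1, d_1) = (44, 14), so from here the quotients repeat a_1, ..., a_10; the period length is 10.
So sqrt(1950) = [44; (6, 3, 2, 1, 2, 1, 2, 3, 6, 88)] with period length k = 10.
k is even, so the fundamental solution of x^2 - 1950y^2 = 1 is (p_{k-1}, q_{k-1}) = (p_9, q_9); compute convergents through index 9.
Convergents (p_i = a_i*p_{i-1} + p_{i-2}, q_i = a_i*q_{i-1} + q_{i-2} with p_{-2}=0, p_{-1}=1, q_{-2}=1, q_{-1}=0):
  i=0: a_0=44, p_0 = 44*1 + 0 = 44, q_0 = 44*0 + 1 = 1.
  i=1: a_1=6, p_1 = 6*44 + 1 = 265, q_1 = 6*1 + 0 = 6.
  i=2: a_2=3, p_2 = 3*265 + 44 = 839, q_2 = 3*6 + 1 = 19.
  i=3: a_3=2, p_3 = 2*839 + 265 = 1943, q_3 = 2*19 + 6 = 44.
  i=4: a_4=1, p_4 = 1*1943 + 839 = 2782, q_4 = 1*44 + 19 = 63.
  i=5: a_5=2, p_5 = 2*2782 + 1943 = 7507, q_5 = 2*63 + 44 = 170.
  i=6: a_6=1, p_6 = 1*7507 + 2782 = 10289, q_6 = 1*170 + 63 = 233.
  i=7: a_7=2, p_7 = 2*10289 + 7507 = 28085, q_7 = 2*233 + 170 = 636.
  i=8: a_8=3, p_8 = 3*28085 + 10289 = 94544, q_8 = 3*636 + 233 = 2141.
  i=9: a_9=6, p_9 = 6*94544 + 28085 = 595349, q_9 = 6*2141 + 636 = 13482.
Check: 595349^2 - 1950*13482^2 = 354440431801 - 354440431800 = 1, so (x, y) = (595349, 13482) solves the equation, and by the theorem it is the least positive solution.

(x, y) = (595349, 13482)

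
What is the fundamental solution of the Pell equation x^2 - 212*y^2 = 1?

(x, y) = (66249, 4550)

First expand sqrt(212) as a continued fraction. With x_i = (sqrt(212) + m_i)/d_i and (m_0, d_0) = (0, 1): a_0 = floor(sqrt(212)) = 14, since 14^2 = 196 <= 212 < 225 = 15^2.
Iterate m_{i+1} = d_i*a_i - m_i, d_{i+1} = (212 - m_{i+1}^2)/d_i, a_{i+1} = floor((a_0 + m_{i+1})/d_{i+1}):
  m_1 = 1*14 - 0 = 14, d_1 = (212 - 14^2)/1 = 16/1 = 16, a_1 = floor((14 + 14)/16) = 1.
  m_2 = 16*1 - 14 = 2, d_2 = (212 - 2^2)/16 = 208/16 = 13, a_2 = floor((14 + 2)/13) = 1.
  m_3 = 13*1 - 2 = 11, d_3 = (212 - 11^2)/13 = 91/13 = 7, a_3 = floor((14 + 11)/7) = 3.
  m_4 = 7*3 - 11 = 10, d_4 = (212 - 10^2)/7 = 112/7 = 16, a_4 = floor((14 + 10)/16) = 1.
  m_5 = 16*1 - 10 = 6, d_5 = (212 - 6^2)/16 = 176/16 = 11, a_5 = floor((14 + 6)/11) = 1.
  m_6 = 11*1 - 6 = 5, d_6 = (212 - 5^2)/11 = 187/11 = 17, a_6 = floor((14 + 5)/17) = 1.
  m_7 = 17*1 - 5 = 12, d_7 = (212 - 12^2)/17 = 68/17 = 4, a_7 = floor((14 + 12)/4) = 6.
  m_8 = 4*6 - 12 = 12, d_8 = (212 - 12^2)/4 = 68/4 = 17, a_8 = floor((14 + 12)/17) = 1.
  m_9 = 17*1 - 12 = 5, d_9 = (212 - 5^2)/17 = 187/17 = 11, a_9 = floor((14 + 5)/11) = 1.
  m_10 = 11*1 - 5 = 6, d_10 = (212 - 6^2)/11 = 176/11 = 16, a_10 = floor((14 + 6)/16) = 1.
  m_11 = 16*1 - 6 = 10, d_11 = (212 - 10^2)/16 = 112/16 = 7, a_11 = floor((14 + 10)/7) = 3.
  m_12 = 7*3 - 10 = 11, d_12 = (212 - 11^2)/7 = 91/7 = 13, a_12 = floor((14 + 11)/13) = 1.
  m_13 = 13*1 - 11 = 2, d_13 = (212 - 2^2)/13 = 208/13 = 16, a_13 = floor((14 + 2)/16) = 1.
  m_14 = 16*1 - 2 = 14, d_14 = (212 - 14^2)/16 = 16/16 = 1, a_14 = floor((14 + 14)/1) = 28.
  m_15 = 1*28 - 14 = 14, d_15 = (212 - 14^2)/1 = 16/1 = 16: (m_15, d_15) = (m_1, d_1) = (14, 16), so from here the quotients repeat a_1, ..., a_14; the period length is 14.
So sqrt(212) = [14; (1, 1, 3, 1, 1, 1, 6, 1, 1, 1, 3, 1, 1, 28)] with period length k = 14.
k is even, so the fundamental solution of x^2 - 212y^2 = 1 is (p_{k-1}, q_{k-1}) = (p_13, q_13); compute convergents through index 13.
Convergents (p_i = a_i*p_{i-1} + p_{i-2}, q_i = a_i*q_{i-1} + q_{i-2} with p_{-2}=0, p_{-1}=1, q_{-2}=1, q_{-1}=0):
  i=0: a_0=14, p_0 = 14*1 + 0 = 14, q_0 = 14*0 + 1 = 1.
  i=1: a_1=1, p_1 = 1*14 + 1 = 15, q_1 = 1*1 + 0 = 1.
  i=2: a_2=1, p_2 = 1*15 + 14 = 29, q_2 = 1*1 + 1 = 2.
  i=3: a_3=3, p_3 = 3*29 + 15 = 102, q_3 = 3*2 + 1 = 7.
  i=4: a_4=1, p_4 = 1*102 + 29 = 131, q_4 = 1*7 + 2 = 9.
  i=5: a_5=1, p_5 = 1*131 + 102 = 233, q_5 = 1*9 + 7 = 16.
  i=6: a_6=1, p_6 = 1*233 + 131 = 364, q_6 = 1*16 + 9 = 25.
  i=7: a_7=6, p_7 = 6*364 + 233 = 2417, q_7 = 6*25 + 16 = 166.
  i=8: a_8=1, p_8 = 1*2417 + 364 = 2781, q_8 = 1*166 + 25 = 191.
  i=9: a_9=1, p_9 = 1*2781 + 2417 = 5198, q_9 = 1*191 + 166 = 357.
  i=10: a_10=1, p_10 = 1*5198 + 2781 = 7979, q_10 = 1*357 + 191 = 548.
  i=11: a_11=3, p_11 = 3*7979 + 5198 = 29135, q_11 = 3*548 + 357 = 2001.
  i=12: a_12=1, p_12 = 1*29135 + 7979 = 37114, q_12 = 1*2001 + 548 = 2549.
  i=13: a_13=1, p_13 = 1*37114 + 29135 = 66249, q_13 = 1*2549 + 2001 = 4550.
Check: 66249^2 - 212*4550^2 = 4388930001 - 4388930000 = 1, so (x, y) = (66249, 4550) solves the equation, and by the theorem it is the least positive solution.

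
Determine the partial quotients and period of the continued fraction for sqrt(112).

[10; (1, 1, 2, 1, 1, 20)]

Write x_i = (sqrt(112) + m_i)/d_i with (m_0, d_0) = (0, 1). a_0 = floor(sqrt(112)) = 10, since 10^2 = 100 <= 112 < 121 = 11^2.
Iterate m_{i+1} = d_i*a_i - m_i, d_{i+1} = (112 - m_{i+1}^2)/d_i, a_{i+1} = floor((a_0 + m_{i+1})/d_{i+1}):
  m_1 = 1*10 - 0 = 10, d_1 = (112 - 10^2)/1 = 12/1 = 12, a_1 = floor((10 + 10)/12) = 1.
  m_2 = 12*1 - 10 = 2, d_2 = (112 - 2^2)/12 = 108/12 = 9, a_2 = floor((10 + 2)/9) = 1.
  m_3 = 9*1 - 2 = 7, d_3 = (112 - 7^2)/9 = 63/9 = 7, a_3 = floor((10 + 7)/7) = 2.
  m_4 = 7*2 - 7 = 7, d_4 = (112 - 7^2)/7 = 63/7 = 9, a_4 = floor((10 + 7)/9) = 1.
  m_5 = 9*1 - 7 = 2, d_5 = (112 - 2^2)/9 = 108/9 = 12, a_5 = floor((10 + 2)/12) = 1.
  m_6 = 12*1 - 2 = 10, d_6 = (112 - 10^2)/12 = 12/12 = 1, a_6 = floor((10 + 10)/1) = 20.
  m_7 = 1*20 - 10 = 10, d_7 = (112 - 10^2)/1 = 12/1 = 12: (m_7, d_7) = (m_1, d_1) = (10, 12), so from here the quotients repeat a_1, ..., a_6; the period length is 6.
Hence the expansion of sqrt(112) is a_0 = 10 followed by the repeating block 1, 1, 2, 1, 1, 20 (period 6).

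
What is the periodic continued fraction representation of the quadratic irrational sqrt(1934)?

Write x_i = (sqrt(1934) + m_i)/d_i with (m_0, d_0) = (0, 1). a_0 = floor(sqrt(1934)) = 43, since 43^2 = 1849 <= 1934 < 1936 = 44^2.
Iterate m_{i+1} = d_i*a_i - m_i, d_{i+1} = (1934 - m_{i+1}^2)/d_i, a_{i+1} = floor((a_0 + m_{i+1})/d_{i+1}):
  m_1 = 1*43 - 0 = 43, d_1 = (1934 - 43^2)/1 = 85/1 = 85, a_1 = floor((43 + 43)/85) = 1.
  m_2 = 85*1 - 43 = 42, d_2 = (1934 - 42^2)/85 = 170/85 = 2, a_2 = floor((43 + 42)/2) = 42.
  m_3 = 2*42 - 42 = 42, d_3 = (1934 - 42^2)/2 = 170/2 = 85, a_3 = floor((43 + 42)/85) = 1.
  m_4 = 85*1 - 42 = 43, d_4 = (1934 - 43^2)/85 = 85/85 = 1, a_4 = floor((43 + 43)/1) = 86.
  m_5 = 1*86 - 43 = 43, d_5 = (1934 - 43^2)/1 = 85/1 = 85: (m_5, d_5) = (m_1, d_1) = (43, 85), so from here the quotients repeat a_1, ..., a_4; the period length is 4.
Hence the expansion of sqrt(1934) is a_0 = 43 followed by the repeating block 1, 42, 1, 86 (period 4).

[43; (1, 42, 1, 86)]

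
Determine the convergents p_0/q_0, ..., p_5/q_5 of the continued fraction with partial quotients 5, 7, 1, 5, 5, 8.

5/1, 36/7, 41/8, 241/47, 1246/243, 10209/1991

Using the convergent recurrence p_i = a_i*p_{i-1} + p_{i-2}, q_i = a_i*q_{i-1} + q_{i-2} with p_{-2}=0, p_{-1}=1, q_{-2}=1, q_{-1}=0:
  i=0: a_0=5, p_0 = 5*1 + 0 = 5, q_0 = 5*0 + 1 = 1.
  i=1: a_1=7, p_1 = 7*5 + 1 = 36, q_1 = 7*1 + 0 = 7.
  i=2: a_2=1, p_2 = 1*36 + 5 = 41, q_2 = 1*7 + 1 = 8.
  i=3: a_3=5, p_3 = 5*41 + 36 = 241, q_3 = 5*8 + 7 = 47.
  i=4: a_4=5, p_4 = 5*241 + 41 = 1246, q_4 = 5*47 + 8 = 243.
  i=5: a_5=8, p_5 = 8*1246 + 241 = 10209, q_5 = 8*243 + 47 = 1991.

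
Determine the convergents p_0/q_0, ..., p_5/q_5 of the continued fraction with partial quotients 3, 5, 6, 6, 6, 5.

Using the convergent recurrence p_i = a_i*p_{i-1} + p_{i-2}, q_i = a_i*q_{i-1} + q_{i-2} with p_{-2}=0, p_{-1}=1, q_{-2}=1, q_{-1}=0:
  i=0: a_0=3, p_0 = 3*1 + 0 = 3, q_0 = 3*0 + 1 = 1.
  i=1: a_1=5, p_1 = 5*3 + 1 = 16, q_1 = 5*1 + 0 = 5.
  i=2: a_2=6, p_2 = 6*16 + 3 = 99, q_2 = 6*5 + 1 = 31.
  i=3: a_3=6, p_3 = 6*99 + 16 = 610, q_3 = 6*31 + 5 = 191.
  i=4: a_4=6, p_4 = 6*610 + 99 = 3759, q_4 = 6*191 + 31 = 1177.
  i=5: a_5=5, p_5 = 5*3759 + 610 = 19405, q_5 = 5*1177 + 191 = 6076.

3/1, 16/5, 99/31, 610/191, 3759/1177, 19405/6076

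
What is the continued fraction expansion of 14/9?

[1; 1, 1, 4]

Run the Euclidean algorithm on 14 and 9; the successive quotients are the partial quotients a_0, a_1, ... (each step inverts the fractional part left over by the previous one):
  14 = 1*9 + 5, so a_0 = 1.
  9 = 1*5 + 4, so a_1 = 1.
  5 = 1*4 + 1, so a_2 = 1.
  4 = 4*1 + 0, so a_3 = 4.
The remainder reaches 0 after 4 divisions, so the expansion has 4 partial quotients, read off in order.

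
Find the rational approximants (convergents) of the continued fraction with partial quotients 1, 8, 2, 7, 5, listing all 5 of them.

Using the convergent recurrence p_i = a_i*p_{i-1} + p_{i-2}, q_i = a_i*q_{i-1} + q_{i-2} with p_{-2}=0, p_{-1}=1, q_{-2}=1, q_{-1}=0:
  i=0: a_0=1, p_0 = 1*1 + 0 = 1, q_0 = 1*0 + 1 = 1.
  i=1: a_1=8, p_1 = 8*1 + 1 = 9, q_1 = 8*1 + 0 = 8.
  i=2: a_2=2, p_2 = 2*9 + 1 = 19, q_2 = 2*8 + 1 = 17.
  i=3: a_3=7, p_3 = 7*19 + 9 = 142, q_3 = 7*17 + 8 = 127.
  i=4: a_4=5, p_4 = 5*142 + 19 = 729, q_4 = 5*127 + 17 = 652.

1/1, 9/8, 19/17, 142/127, 729/652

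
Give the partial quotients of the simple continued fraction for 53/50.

Run the Euclidean algorithm on 53 and 50; the successive quotients are the partial quotients a_0, a_1, ... (each step inverts the fractional part left over by the previous one):
  53 = 1*50 + 3, so a_0 = 1.
  50 = 16*3 + 2, so a_1 = 16.
  3 = 1*2 + 1, so a_2 = 1.
  2 = 2*1 + 0, so a_3 = 2.
The remainder reaches 0 after 4 divisions, so the expansion has 4 partial quotients, read off in order.

[1; 16, 1, 2]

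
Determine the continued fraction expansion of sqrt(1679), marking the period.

[40; (1, 39, 1, 80)]

Write x_i = (sqrt(1679) + m_i)/d_i with (m_0, d_0) = (0, 1). a_0 = floor(sqrt(1679)) = 40, since 40^2 = 1600 <= 1679 < 1681 = 41^2.
Iterate m_{i+1} = d_i*a_i - m_i, d_{i+1} = (1679 - m_{i+1}^2)/d_i, a_{i+1} = floor((a_0 + m_{i+1})/d_{i+1}):
  m_1 = 1*40 - 0 = 40, d_1 = (1679 - 40^2)/1 = 79/1 = 79, a_1 = floor((40 + 40)/79) = 1.
  m_2 = 79*1 - 40 = 39, d_2 = (1679 - 39^2)/79 = 158/79 = 2, a_2 = floor((40 + 39)/2) = 39.
  m_3 = 2*39 - 39 = 39, d_3 = (1679 - 39^2)/2 = 158/2 = 79, a_3 = floor((40 + 39)/79) = 1.
  m_4 = 79*1 - 39 = 40, d_4 = (1679 - 40^2)/79 = 79/79 = 1, a_4 = floor((40 + 40)/1) = 80.
  m_5 = 1*80 - 40 = 40, d_5 = (1679 - 40^2)/1 = 79/1 = 79: (m_5, d_5) = (m_1, d_1) = (40, 79), so from here the quotients repeat a_1, ..., a_4; the period length is 4.
Hence the expansion of sqrt(1679) is a_0 = 40 followed by the repeating block 1, 39, 1, 80 (period 4).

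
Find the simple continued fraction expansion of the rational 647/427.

[1; 1, 1, 15, 1, 12]

Run the Euclidean algorithm on 647 and 427; the successive quotients are the partial quotients a_0, a_1, ... (each step inverts the fractional part left over by the previous one):
  647 = 1*427 + 220, so a_0 = 1.
  427 = 1*220 + 207, so a_1 = 1.
  220 = 1*207 + 13, so a_2 = 1.
  207 = 15*13 + 12, so a_3 = 15.
  13 = 1*12 + 1, so a_4 = 1.
  12 = 12*1 + 0, so a_5 = 12.
The remainder reaches 0 after 6 divisions, so the expansion has 6 partial quotients, read off in order.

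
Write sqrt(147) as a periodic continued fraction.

Write x_i = (sqrt(147) + m_i)/d_i with (m_0, d_0) = (0, 1). a_0 = floor(sqrt(147)) = 12, since 12^2 = 144 <= 147 < 169 = 13^2.
Iterate m_{i+1} = d_i*a_i - m_i, d_{i+1} = (147 - m_{i+1}^2)/d_i, a_{i+1} = floor((a_0 + m_{i+1})/d_{i+1}):
  m_1 = 1*12 - 0 = 12, d_1 = (147 - 12^2)/1 = 3/1 = 3, a_1 = floor((12 + 12)/3) = 8.
  m_2 = 3*8 - 12 = 12, d_2 = (147 - 12^2)/3 = 3/3 = 1, a_2 = floor((12 + 12)/1) = 24.
  m_3 = 1*24 - 12 = 12, d_3 = (147 - 12^2)/1 = 3/1 = 3: (m_3, d_3) = (m_1, d_1) = (12, 3), so from here the quotients repeat a_1, a_2; the period length is 2.
Hence the expansion of sqrt(147) is a_0 = 12 followed by the repeating block 8, 24 (period 2).

[12; (8, 24)]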